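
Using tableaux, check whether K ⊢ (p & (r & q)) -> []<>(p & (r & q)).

Tableau for the negation ~((p & (r & q)) -> []<>(p & (r & q))):
1. ~((p & (r & q)) -> []<>(p & (r & q))), u
2. p & (r & q), u
3. ~[]<>(p & (r & q)), u
4. p, u
5. r & q, u
6. r, u
7. q, u
8. ~<>(p & (r & q)), v
Accessibility: uRv
The negation has an open branch (countermodel exists).

No, not valid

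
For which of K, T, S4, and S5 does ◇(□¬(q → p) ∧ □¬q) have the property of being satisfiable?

T-tableau for the formula:
1. ◇(□¬(q → p) ∧ □¬q), w0
2. □¬(q → p) ∧ □¬q, w1
3. □¬(q → p), w1
4. □¬q, w1
5. ¬(q → p), w1
6. q, w1
7. ¬p, w1
8. ¬q, w1
Accessibility: w0Rw0, w0Rw1, w1Rw1
Branch closes: q and ¬q both at w1.
Every branch closes (one shown): unsatisfiable in T, hence also in S4, S5 (every S4/S5-frame is a T-frame).
K-tableau for the formula:
1. ◇(□¬(q → p) ∧ □¬q), w0
2. □¬(q → p) ∧ □¬q, w1
3. □¬(q → p), w1
4. □¬q, w1
Accessibility: w0Rw1
Complete open branch: satisfiable in K.

K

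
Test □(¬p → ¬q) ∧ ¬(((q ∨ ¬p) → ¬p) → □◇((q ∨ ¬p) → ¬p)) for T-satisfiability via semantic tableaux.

1. □(¬p → ¬q) ∧ ¬(((q ∨ ¬p) → ¬p) → □◇((q ∨ ¬p) → ¬p)), w0
2. □(¬p → ¬q), w0   [∧-rule on 1]
3. ¬(((q ∨ ¬p) → ¬p) → □◇((q ∨ ¬p) → ¬p)), w0   [∧-rule on 1]
4. (q ∨ ¬p) → ¬p, w0   [¬→-rule on 3]
5. ¬□◇((q ∨ ¬p) → ¬p), w0   [¬→-rule on 3]
6. ¬p → ¬q, w0   [□-rule on 2 via w0Rw0]
7. ¬p, w0   [→-rule on 4 (branches; this branch)]
8. ¬q, w0   [→-rule on 6 (branches; this branch)]
9. ¬◇((q ∨ ¬p) → ¬p), w1   [¬□-rule on 5: fresh world w1, w0Rw1]
10. ¬p → ¬q, w1   [□-rule on 2 via w0Rw1]
11. ¬((q ∨ ¬p) → ¬p), w1   [¬◇-rule on 9 via w1Rw1]
12. q ∨ ¬p, w1   [¬→-rule on 11]
13. p, w1   [¬→-rule on 11]
14. q, w1   [∨-rule on 12 (branches; this branch)]
Accessibility: w0Rw0, w0Rw1, w1Rw1

Satisfiable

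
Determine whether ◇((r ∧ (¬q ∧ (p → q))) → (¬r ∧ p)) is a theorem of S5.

No, not valid

Tableau for the negation ¬◇((r ∧ (¬q ∧ (p → q))) → (¬r ∧ p)):
1. ¬◇((r ∧ (¬q ∧ (p → q))) → (¬r ∧ p)), 0
2. ¬((r ∧ (¬q ∧ (p → q))) → (¬r ∧ p)), 0
3. r ∧ (¬q ∧ (p → q)), 0
4. ¬(¬r ∧ p), 0
5. r, 0
6. ¬q ∧ (p → q), 0
7. ¬q, 0
8. p → q, 0
9. ¬p, 0
Accessibility: 0R0
The negation has an open branch (countermodel exists).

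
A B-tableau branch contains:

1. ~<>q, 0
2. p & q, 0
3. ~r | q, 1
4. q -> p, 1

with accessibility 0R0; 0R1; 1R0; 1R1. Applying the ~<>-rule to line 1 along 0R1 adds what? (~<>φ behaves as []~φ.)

~q, 1

~<>φ behaves as []~φ: propagate the negated body to each accessible world.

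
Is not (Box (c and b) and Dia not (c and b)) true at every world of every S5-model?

Yes, valid

Tableau for the negation Box (c and b) and Dia not (c and b):
1. Box (c and b) and Dia not (c and b), w0
2. Box (c and b), w0   [and-rule on 1]
3. Dia not (c and b), w0   [and-rule on 1]
4. c and b, w0   [Box-rule on 2 via w0Rw0]
5. c, w0   [and-rule on 4]
6. b, w0   [and-rule on 4]
7. not (c and b), w1   [Dia-rule on 3: fresh world w1, w0Rw1]
8. c and b, w1   [Box-rule on 2 via w0Rw1]
9. c, w1   [and-rule on 8]
10. b, w1   [and-rule on 8]
11. not b, w1   [neg-and-rule on 7 (branches; this branch)]
Accessibility: w0Rw0, w0Rw1, w1Rw0, w1Rw1
Branch closes: b and not b both at w1.
Every branch of the negation's tableau closes; the branch above is one of them.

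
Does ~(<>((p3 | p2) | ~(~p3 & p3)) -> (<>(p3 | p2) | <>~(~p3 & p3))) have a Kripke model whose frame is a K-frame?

1. ~(<>((p3 | p2) | ~(~p3 & p3)) -> (<>(p3 | p2) | <>~(~p3 & p3))), w0
2. <>((p3 | p2) | ~(~p3 & p3)), w0
3. ~(<>(p3 | p2) | <>~(~p3 & p3)), w0
4. ~<>(p3 | p2), w0
5. ~<>~(~p3 & p3), w0
6. (p3 | p2) | ~(~p3 & p3), w1
7. ~(p3 | p2), w1
8. ~p3, w1
9. ~p2, w1
10. ~p3 & p3, w1
11. p3, w1
Accessibility: w0Rw1
Branch closes: p3 and ~p3 both at w1.
All branches of the tableau close; one closing branch shown above.

Unsatisfiable (every branch closes)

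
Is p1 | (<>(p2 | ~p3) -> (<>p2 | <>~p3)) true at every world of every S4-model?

Valid

Tableau for the negation ~(p1 | (<>(p2 | ~p3) -> (<>p2 | <>~p3))):
1. ~(p1 | (<>(p2 | ~p3) -> (<>p2 | <>~p3))), 0
2. ~p1, 0
3. ~(<>(p2 | ~p3) -> (<>p2 | <>~p3)), 0
4. <>(p2 | ~p3), 0
5. ~(<>p2 | <>~p3), 0
6. ~<>p2, 0
7. ~<>~p3, 0
8. ~p2, 0
9. p3, 0
10. p2 | ~p3, 1
11. ~p2, 1
12. p3, 1
13. ~p3, 1
Accessibility: 0R0, 0R1, 1R1
Branch closes: p3 and ~p3 both at 1.
All branches of the negation close; one closing branch shown above.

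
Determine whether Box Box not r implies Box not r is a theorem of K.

No, not valid

Tableau for the negation not (Box Box not r implies Box not r):
1. not (Box Box not r implies Box not r), 0
2. Box Box not r, 0
3. not Box not r, 0
4. r, 1
5. Box not r, 1
Accessibility: 0R1
The negation has an open branch (countermodel exists).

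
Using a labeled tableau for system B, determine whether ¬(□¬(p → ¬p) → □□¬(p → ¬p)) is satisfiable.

1. ¬(□¬(p → ¬p) → □□¬(p → ¬p)), 0
2. □¬(p → ¬p), 0
3. ¬□□¬(p → ¬p), 0
4. ¬(p → ¬p), 0
5. p, 0
6. ¬□¬(p → ¬p), 1
7. ¬(p → ¬p), 1
8. p, 1
9. p → ¬p, 2
10. ¬p, 2
Accessibility: 0R0, 0R1, 1R0, 1R1, 1R2, 2R1, 2R2

Yes, satisfiable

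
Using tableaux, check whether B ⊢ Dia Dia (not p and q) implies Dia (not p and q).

Invalid (countermodel exists)

Tableau for the negation not (Dia Dia (not p and q) implies Dia (not p and q)):
1. not (Dia Dia (not p and q) implies Dia (not p and q)), 0
2. Dia Dia (not p and q), 0
3. not Dia (not p and q), 0
4. not (not p and q), 0
5. not q, 0
6. Dia (not p and q), 1
7. not (not p and q), 1
8. not q, 1
9. not p and q, 2
10. not p, 2
11. q, 2
Accessibility: 0R0, 0R1, 1R0, 1R1, 1R2, 2R1, 2R2
The negation has an open branch (countermodel exists).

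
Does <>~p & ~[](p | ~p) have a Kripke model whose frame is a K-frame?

No, unsatisfiable

1. <>~p & ~[](p | ~p), u
2. <>~p, u   [&-rule on 1]
3. ~[](p | ~p), u   [&-rule on 1]
4. ~p, v   [<>-rule on 2: fresh world v, uRv]
5. ~(p | ~p), w   [~[]-rule on 3: fresh world w, uRw]
6. ~p, w   [~|-rule on 5]
7. p, w   [~|-rule on 5]
Accessibility: uRv, uRw
Branch closes: p and ~p both at w.
Every branch closes; the branch above is one of them.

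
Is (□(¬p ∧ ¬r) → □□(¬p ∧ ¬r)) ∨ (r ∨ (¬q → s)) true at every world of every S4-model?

Yes, valid

Tableau for the negation ¬((□(¬p ∧ ¬r) → □□(¬p ∧ ¬r)) ∨ (r ∨ (¬q → s))):
1. ¬((□(¬p ∧ ¬r) → □□(¬p ∧ ¬r)) ∨ (r ∨ (¬q → s))), w0
2. ¬(□(¬p ∧ ¬r) → □□(¬p ∧ ¬r)), w0   [¬∨-rule on 1]
3. ¬(r ∨ (¬q → s)), w0   [¬∨-rule on 1]
4. □(¬p ∧ ¬r), w0   [¬→-rule on 2]
5. ¬□□(¬p ∧ ¬r), w0   [¬→-rule on 2]
6. ¬r, w0   [¬∨-rule on 3]
7. ¬(¬q → s), w0   [¬∨-rule on 3]
8. ¬q, w0   [¬→-rule on 7]
9. ¬s, w0   [¬→-rule on 7]
10. ¬p ∧ ¬r, w0   [□-rule on 4 via w0Rw0]
11. ¬p, w0   [∧-rule on 10]
12. ¬□(¬p ∧ ¬r), w1   [¬□-rule on 5: fresh world w1, w0Rw1]
13. ¬p ∧ ¬r, w1   [□-rule on 4 via w0Rw1]
14. ¬p, w1   [∧-rule on 13]
15. ¬r, w1   [∧-rule on 13]
16. ¬(¬p ∧ ¬r), w2   [¬□-rule on 12: fresh world w2, w1Rw2]
17. ¬p ∧ ¬r, w2   [□-rule on 4 via w0Rw2]
18. ¬p, w2   [∧-rule on 17]
19. ¬r, w2   [∧-rule on 17]
20. r, w2   [¬∧-rule on 16 (branches; this branch)]
Accessibility: w0Rw0, w0Rw1, w0Rw2, w1Rw1, w1Rw2, w2Rw2
Branch closes: r and ¬r both at w2.
All branches of the negation close; one closing branch shown above.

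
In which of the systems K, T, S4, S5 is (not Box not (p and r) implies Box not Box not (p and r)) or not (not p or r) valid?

S4-tableau for the negation not ((not Box not (p and r) implies Box not Box not (p and r)) or not (not p or r)):
1. not ((not Box not (p and r) implies Box not Box not (p and r)) or not (not p or r)), w0
2. not (not Box not (p and r) implies Box not Box not (p and r)), w0   [neg-or-rule on 1]
3. not p or r, w0   [neg-or-rule on 1]
4. not Box not (p and r), w0   [neg-implies-rule on 2]
5. not Box not Box not (p and r), w0   [neg-implies-rule on 2]
6. r, w0   [or-rule on 3 (branches; this branch)]
7. p and r, w1   [neg-Box-rule on 4: fresh world w1, w0Rw1]
8. p, w1   [and-rule on 7]
9. r, w1   [and-rule on 7]
10. Box not (p and r), w2   [neg-Box-rule on 5: fresh world w2, w0Rw2]
11. not (p and r), w2   [Box-rule on 10 via w2Rw2]
12. not r, w2   [neg-and-rule on 11 (branches; this branch)]
Accessibility: w0Rw0, w0Rw1, w0Rw2, w1Rw1, w2Rw2
Complete open branch: countermodel on an S4-frame, so not valid in S4, nor in K, T (the same frame is also a K-frame and a T-frame).
S5-tableau for the negation not ((not Box not (p and r) implies Box not Box not (p and r)) or not (not p or r)):
1. not ((not Box not (p and r) implies Box not Box not (p and r)) or not (not p or r)), w0
2. not (not Box not (p and r) implies Box not Box not (p and r)), w0   [neg-or-rule on 1]
3. not p or r, w0   [neg-or-rule on 1]
4. not Box not (p and r), w0   [neg-implies-rule on 2]
5. not Box not Box not (p and r), w0   [neg-implies-rule on 2]
6. r, w0   [or-rule on 3 (branches; this branch)]
7. p and r, w1   [neg-Box-rule on 4: fresh world w1, w0Rw1]
8. p, w1   [and-rule on 7]
9. r, w1   [and-rule on 7]
10. Box not (p and r), w2   [neg-Box-rule on 5: fresh world w2, w0Rw2]
11. not (p and r), w0   [Box-rule on 10 via w2Rw0]
12. not (p and r), w1   [Box-rule on 10 via w2Rw1]
13. not (p and r), w2   [Box-rule on 10 via w2Rw2]
14. not p, w0   [neg-and-rule on 11 (branches; this branch)]
15. not r, w1   [neg-and-rule on 12 (branches; this branch)]
Accessibility: w0Rw0, w0Rw1, w0Rw2, w1Rw0, w1Rw1, w1Rw2, w2Rw0, w2Rw1, w2Rw2
Branch closes: r and not r both at w1.
Every branch closes (one shown): valid in S5.

S5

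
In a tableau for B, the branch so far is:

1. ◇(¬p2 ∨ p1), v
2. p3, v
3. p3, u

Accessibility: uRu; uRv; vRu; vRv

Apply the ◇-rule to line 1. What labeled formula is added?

a fresh world w with vRw, and ¬p2 ∨ p1 at w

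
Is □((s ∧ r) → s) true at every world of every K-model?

Tableau for the negation ¬□((s ∧ r) → s):
1. ¬□((s ∧ r) → s), u
2. ¬((s ∧ r) → s), v
3. s ∧ r, v
4. ¬s, v
5. s, v
6. r, v
Accessibility: uRv
Branch closes: s and ¬s both at v.
Every branch of the negation's tableau closes; the branch above is one of them.

Valid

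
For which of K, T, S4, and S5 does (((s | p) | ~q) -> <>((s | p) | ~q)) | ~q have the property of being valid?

T-tableau for the negation ~((((s | p) | ~q) -> <>((s | p) | ~q)) | ~q):
1. ~((((s | p) | ~q) -> <>((s | p) | ~q)) | ~q), u
2. ~(((s | p) | ~q) -> <>((s | p) | ~q)), u
3. q, u
4. (s | p) | ~q, u
5. ~<>((s | p) | ~q), u
6. ~((s | p) | ~q), u
7. ~(s | p), u
8. ~s, u
9. ~p, u
10. s | p, u
11. p, u
Accessibility: uRu
Branch closes: p and ~p both at u.
Every branch closes (one shown): valid in T, hence also in S4, S5 (every theorem of T is a theorem of S4 and S5).
K-tableau for the negation ~((((s | p) | ~q) -> <>((s | p) | ~q)) | ~q):
1. ~((((s | p) | ~q) -> <>((s | p) | ~q)) | ~q), u
2. ~(((s | p) | ~q) -> <>((s | p) | ~q)), u
3. q, u
4. (s | p) | ~q, u
5. ~<>((s | p) | ~q), u
6. s | p, u
7. p, u
Complete open branch: countermodel on a K-frame, so not valid in K.

T, S4, S5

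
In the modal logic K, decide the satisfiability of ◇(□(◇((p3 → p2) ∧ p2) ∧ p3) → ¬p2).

Satisfiable (open branch found)

1. ◇(□(◇((p3 → p2) ∧ p2) ∧ p3) → ¬p2), 0
2. □(◇((p3 → p2) ∧ p2) ∧ p3) → ¬p2, 1
3. ¬p2, 1
Accessibility: 0R1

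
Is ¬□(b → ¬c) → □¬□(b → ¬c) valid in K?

Tableau for the negation ¬(¬□(b → ¬c) → □¬□(b → ¬c)):
1. ¬(¬□(b → ¬c) → □¬□(b → ¬c)), 0
2. ¬□(b → ¬c), 0   [¬→-rule on 1]
3. ¬□¬□(b → ¬c), 0   [¬→-rule on 1]
4. ¬(b → ¬c), 1   [¬□-rule on 2: fresh world 1, 0R1]
5. b, 1   [¬→-rule on 4]
6. c, 1   [¬→-rule on 4]
7. □(b → ¬c), 2   [¬□-rule on 3: fresh world 2, 0R2]
Accessibility: 0R1, 0R2
The negation has an open branch (countermodel exists).

Invalid (countermodel exists)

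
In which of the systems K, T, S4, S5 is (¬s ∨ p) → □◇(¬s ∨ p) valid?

S5

S5-tableau for the negation ¬((¬s ∨ p) → □◇(¬s ∨ p)):
1. ¬((¬s ∨ p) → □◇(¬s ∨ p)), u
2. ¬s ∨ p, u
3. ¬□◇(¬s ∨ p), u
4. p, u
5. ¬◇(¬s ∨ p), v
6. ¬(¬s ∨ p), u
7. s, u
8. ¬p, u
Accessibility: uRu, uRv, vRu, vRv
Branch closes: p and ¬p both at u.
Every branch closes (one shown): valid in S5.
S4-tableau for the negation ¬((¬s ∨ p) → □◇(¬s ∨ p)):
1. ¬((¬s ∨ p) → □◇(¬s ∨ p)), u
2. ¬s ∨ p, u
3. ¬□◇(¬s ∨ p), u
4. p, u
5. ¬◇(¬s ∨ p), v
6. ¬(¬s ∨ p), v
7. s, v
8. ¬p, v
Accessibility: uRu, uRv, vRv
Complete open branch: countermodel on an S4-frame, so not valid in S4, nor in K, T (the same frame is also a K-frame and a T-frame).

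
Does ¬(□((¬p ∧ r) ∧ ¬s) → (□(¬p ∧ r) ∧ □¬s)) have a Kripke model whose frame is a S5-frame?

No, unsatisfiable

1. ¬(□((¬p ∧ r) ∧ ¬s) → (□(¬p ∧ r) ∧ □¬s)), w0
2. □((¬p ∧ r) ∧ ¬s), w0   [¬→-rule on 1]
3. ¬(□(¬p ∧ r) ∧ □¬s), w0   [¬→-rule on 1]
4. (¬p ∧ r) ∧ ¬s, w0   [□-rule on 2 via w0Rw0]
5. ¬p ∧ r, w0   [∧-rule on 4]
6. ¬s, w0   [∧-rule on 4]
7. ¬p, w0   [∧-rule on 5]
8. r, w0   [∧-rule on 5]
9. ¬□(¬p ∧ r), w0   [¬∧-rule on 3 (branches; this branch)]
10. ¬(¬p ∧ r), w1   [¬□-rule on 9: fresh world w1, w0Rw1]
11. (¬p ∧ r) ∧ ¬s, w1   [□-rule on 2 via w0Rw1]
12. ¬p ∧ r, w1   [∧-rule on 11]
13. ¬s, w1   [∧-rule on 11]
14. ¬p, w1   [∧-rule on 12]
15. r, w1   [∧-rule on 12]
16. ¬r, w1   [¬∧-rule on 10 (branches; this branch)]
Accessibility: w0Rw0, w0Rw1, w1Rw0, w1Rw1
Branch closes: r and ¬r both at w1.
(One branch shown.) All branches close.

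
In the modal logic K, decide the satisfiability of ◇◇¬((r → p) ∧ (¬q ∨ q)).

Satisfiable (open branch found)

1. ◇◇¬((r → p) ∧ (¬q ∨ q)), w0
2. ◇¬((r → p) ∧ (¬q ∨ q)), w1
3. ¬((r → p) ∧ (¬q ∨ q)), w2
4. ¬(r → p), w2
5. r, w2
6. ¬p, w2
Accessibility: w0Rw1, w1Rw2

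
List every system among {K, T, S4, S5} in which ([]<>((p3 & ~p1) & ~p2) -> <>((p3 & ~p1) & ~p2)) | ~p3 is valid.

K-tableau for the negation ~(([]<>((p3 & ~p1) & ~p2) -> <>((p3 & ~p1) & ~p2)) | ~p3):
1. ~(([]<>((p3 & ~p1) & ~p2) -> <>((p3 & ~p1) & ~p2)) | ~p3), u
2. ~([]<>((p3 & ~p1) & ~p2) -> <>((p3 & ~p1) & ~p2)), u   [~|-rule on 1]
3. p3, u   [~|-rule on 1]
4. []<>((p3 & ~p1) & ~p2), u   [~->-rule on 2]
5. ~<>((p3 & ~p1) & ~p2), u   [~->-rule on 2]
Complete open branch: countermodel on a K-frame, so not valid in K.
T-tableau for the negation ~(([]<>((p3 & ~p1) & ~p2) -> <>((p3 & ~p1) & ~p2)) | ~p3):
1. ~(([]<>((p3 & ~p1) & ~p2) -> <>((p3 & ~p1) & ~p2)) | ~p3), u
2. ~([]<>((p3 & ~p1) & ~p2) -> <>((p3 & ~p1) & ~p2)), u   [~|-rule on 1]
3. p3, u   [~|-rule on 1]
4. []<>((p3 & ~p1) & ~p2), u   [~->-rule on 2]
5. ~<>((p3 & ~p1) & ~p2), u   [~->-rule on 2]
6. <>((p3 & ~p1) & ~p2), u   [[]-rule on 4 via uRu]
7. ~((p3 & ~p1) & ~p2), u   [~<>-rule on 5 via uRu]
8. ~(p3 & ~p1), u   [~&-rule on 7 (branches; this branch)]
9. p1, u   [~&-rule on 8 (branches; this branch)]
10. (p3 & ~p1) & ~p2, v   [<>-rule on 6: fresh world v, uRv]
11. p3 & ~p1, v   [&-rule on 10]
12. ~p2, v   [&-rule on 10]
13. p3, v   [&-rule on 11]
14. ~p1, v   [&-rule on 11]
15. <>((p3 & ~p1) & ~p2), v   [[]-rule on 4 via uRv]
16. ~((p3 & ~p1) & ~p2), v   [~<>-rule on 5 via uRv]
17. ~(p3 & ~p1), v   [~&-rule on 16 (branches; this branch)]
18. p1, v   [~&-rule on 17 (branches; this branch)]
Accessibility: uRu, uRv, vRv
Branch closes: p1 and ~p1 both at v.
Every branch closes (one shown): valid in T, hence also in S4, S5 (every theorem of T is a theorem of S4 and S5).

T, S4, S5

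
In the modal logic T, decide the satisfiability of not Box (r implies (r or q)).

1. not Box (r implies (r or q)), w0
2. not (r implies (r or q)), w1
3. r, w1
4. not (r or q), w1
5. not r, w1
6. not q, w1
Accessibility: w0Rw0, w0Rw1, w1Rw1
Branch closes: r and not r both at w1.
All branches of the tableau close; one closing branch shown above.

Unsatisfiable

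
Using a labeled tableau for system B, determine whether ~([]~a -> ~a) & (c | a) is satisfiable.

Unsatisfiable

1. ~([]~a -> ~a) & (c | a), w0
2. ~([]~a -> ~a), w0
3. c | a, w0
4. []~a, w0
5. a, w0
6. ~a, w0
Accessibility: w0Rw0
Branch closes: a and ~a both at w0.
All branches of the tableau close; one closing branch shown above.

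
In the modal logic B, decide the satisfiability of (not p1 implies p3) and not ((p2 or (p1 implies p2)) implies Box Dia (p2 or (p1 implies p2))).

Unsatisfiable (every branch closes)

1. (not p1 implies p3) and not ((p2 or (p1 implies p2)) implies Box Dia (p2 or (p1 implies p2))), 0
2. not p1 implies p3, 0
3. not ((p2 or (p1 implies p2)) implies Box Dia (p2 or (p1 implies p2))), 0
4. p2 or (p1 implies p2), 0
5. not Box Dia (p2 or (p1 implies p2)), 0
6. p3, 0
7. p1 implies p2, 0
8. not p1, 0
9. not Dia (p2 or (p1 implies p2)), 1
10. not (p2 or (p1 implies p2)), 0
11. not p2, 0
12. not (p1 implies p2), 0
13. p1, 0
Accessibility: 0R0, 0R1, 1R0, 1R1
Branch closes: p1 and not p1 both at 0.
(One branch shown.) All branches close.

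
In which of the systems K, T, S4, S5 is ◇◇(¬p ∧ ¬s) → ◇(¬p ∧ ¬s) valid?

S4, S5

T-tableau for the negation ¬(◇◇(¬p ∧ ¬s) → ◇(¬p ∧ ¬s)):
1. ¬(◇◇(¬p ∧ ¬s) → ◇(¬p ∧ ¬s)), 0
2. ◇◇(¬p ∧ ¬s), 0
3. ¬◇(¬p ∧ ¬s), 0
4. ¬(¬p ∧ ¬s), 0
5. s, 0
6. ◇(¬p ∧ ¬s), 1
7. ¬(¬p ∧ ¬s), 1
8. s, 1
9. ¬p ∧ ¬s, 2
10. ¬p, 2
11. ¬s, 2
Accessibility: 0R0, 0R1, 1R1, 1R2, 2R2
Complete open branch: countermodel on a T-frame, so not valid in T, nor in K (the same frame is also a K-frame).
S4-tableau for the negation ¬(◇◇(¬p ∧ ¬s) → ◇(¬p ∧ ¬s)):
1. ¬(◇◇(¬p ∧ ¬s) → ◇(¬p ∧ ¬s)), 0
2. ◇◇(¬p ∧ ¬s), 0
3. ¬◇(¬p ∧ ¬s), 0
4. ¬(¬p ∧ ¬s), 0
5. s, 0
6. ◇(¬p ∧ ¬s), 1
7. ¬(¬p ∧ ¬s), 1
8. s, 1
9. ¬p ∧ ¬s, 2
10. ¬p, 2
11. ¬s, 2
12. ¬(¬p ∧ ¬s), 2
13. s, 2
Accessibility: 0R0, 0R1, 0R2, 1R1, 1R2, 2R2
Branch closes: s and ¬s both at 2.
Every branch closes (one shown): valid in S4, hence also in S5 (every theorem of S4 is a theorem of S5).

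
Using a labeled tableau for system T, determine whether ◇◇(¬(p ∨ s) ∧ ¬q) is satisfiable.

1. ◇◇(¬(p ∨ s) ∧ ¬q), w0
2. ◇(¬(p ∨ s) ∧ ¬q), w1   [◇-rule on 1: fresh world w1, w0Rw1]
3. ¬(p ∨ s) ∧ ¬q, w2   [◇-rule on 2: fresh world w2, w1Rw2]
4. ¬(p ∨ s), w2   [∧-rule on 3]
5. ¬q, w2   [∧-rule on 3]
6. ¬p, w2   [¬∨-rule on 4]
7. ¬s, w2   [¬∨-rule on 4]
Accessibility: w0Rw0, w0Rw1, w1Rw1, w1Rw2, w2Rw2

Satisfiable (open branch found)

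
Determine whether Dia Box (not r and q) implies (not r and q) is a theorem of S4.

Tableau for the negation not (Dia Box (not r and q) implies (not r and q)):
1. not (Dia Box (not r and q) implies (not r and q)), w0
2. Dia Box (not r and q), w0
3. not (not r and q), w0
4. not q, w0
5. Box (not r and q), w1
6. not r and q, w1
7. not r, w1
8. q, w1
Accessibility: w0Rw0, w0Rw1, w1Rw1
The negation has an open branch (countermodel exists).

Invalid (countermodel exists)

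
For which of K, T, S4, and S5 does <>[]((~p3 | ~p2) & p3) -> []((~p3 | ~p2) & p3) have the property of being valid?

S5

S5-tableau for the negation ~(<>[]((~p3 | ~p2) & p3) -> []((~p3 | ~p2) & p3)):
1. ~(<>[]((~p3 | ~p2) & p3) -> []((~p3 | ~p2) & p3)), 0
2. <>[]((~p3 | ~p2) & p3), 0
3. ~[]((~p3 | ~p2) & p3), 0
4. []((~p3 | ~p2) & p3), 1
5. (~p3 | ~p2) & p3, 0
6. ~p3 | ~p2, 0
7. p3, 0
8. (~p3 | ~p2) & p3, 1
9. ~p3 | ~p2, 1
10. p3, 1
11. ~p2, 0
12. ~p2, 1
13. ~((~p3 | ~p2) & p3), 2
14. (~p3 | ~p2) & p3, 2
15. ~p3 | ~p2, 2
16. p3, 2
17. ~(~p3 | ~p2), 2
18. p2, 2
19. ~p2, 2
Accessibility: 0R0, 0R1, 0R2, 1R0, 1R1, 1R2, 2R0, 2R1, 2R2
Branch closes: p2 and ~p2 both at 2.
Every branch closes (one shown): valid in S5.
S4-tableau for the negation ~(<>[]((~p3 | ~p2) & p3) -> []((~p3 | ~p2) & p3)):
1. ~(<>[]((~p3 | ~p2) & p3) -> []((~p3 | ~p2) & p3)), 0
2. <>[]((~p3 | ~p2) & p3), 0
3. ~[]((~p3 | ~p2) & p3), 0
4. []((~p3 | ~p2) & p3), 1
5. (~p3 | ~p2) & p3, 1
6. ~p3 | ~p2, 1
7. p3, 1
8. ~p2, 1
9. ~((~p3 | ~p2) & p3), 2
10. ~p3, 2
Accessibility: 0R0, 0R1, 0R2, 1R1, 2R2
Complete open branch: countermodel on an S4-frame, so not valid in S4, nor in K, T (the same frame is also a K-frame and a T-frame).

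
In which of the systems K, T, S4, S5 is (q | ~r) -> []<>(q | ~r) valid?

S5

S4-tableau for the negation ~((q | ~r) -> []<>(q | ~r)):
1. ~((q | ~r) -> []<>(q | ~r)), u
2. q | ~r, u
3. ~[]<>(q | ~r), u
4. ~r, u
5. ~<>(q | ~r), v
6. ~(q | ~r), v
7. ~q, v
8. r, v
Accessibility: uRu, uRv, vRv
Complete open branch: countermodel on an S4-frame, so not valid in S4, nor in K, T (the same frame is also a K-frame and a T-frame).
S5-tableau for the negation ~((q | ~r) -> []<>(q | ~r)):
1. ~((q | ~r) -> []<>(q | ~r)), u
2. q | ~r, u
3. ~[]<>(q | ~r), u
4. ~r, u
5. ~<>(q | ~r), v
6. ~(q | ~r), u
7. ~q, u
8. r, u
Accessibility: uRu, uRv, vRu, vRv
Branch closes: r and ~r both at u.
Every branch closes (one shown): valid in S5.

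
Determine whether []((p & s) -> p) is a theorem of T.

Tableau for the negation ~[]((p & s) -> p):
1. ~[]((p & s) -> p), w0
2. ~((p & s) -> p), w1   [~[]-rule on 1: fresh world w1, w0Rw1]
3. p & s, w1   [~->-rule on 2]
4. ~p, w1   [~->-rule on 2]
5. p, w1   [&-rule on 3]
6. s, w1   [&-rule on 3]
Accessibility: w0Rw0, w0Rw1, w1Rw1
Branch closes: p and ~p both at w1.
Every branch of the negation's tableau closes; the branch above is one of them.

Valid in T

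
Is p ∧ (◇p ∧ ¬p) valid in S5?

No, not valid

Tableau for the negation ¬(p ∧ (◇p ∧ ¬p)):
1. ¬(p ∧ (◇p ∧ ¬p)), u
2. ¬(◇p ∧ ¬p), u   [¬∧-rule on 1 (branches; this branch)]
3. p, u   [¬∧-rule on 2 (branches; this branch)]
Accessibility: uRu
The negation has an open branch (countermodel exists).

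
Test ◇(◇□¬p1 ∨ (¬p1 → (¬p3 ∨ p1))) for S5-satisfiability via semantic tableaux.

1. ◇(◇□¬p1 ∨ (¬p1 → (¬p3 ∨ p1))), u
2. ◇□¬p1 ∨ (¬p1 → (¬p3 ∨ p1)), v   [◇-rule on 1: fresh world v, uRv]
3. ¬p1 → (¬p3 ∨ p1), v   [∨-rule on 2 (branches; this branch)]
4. ¬p3 ∨ p1, v   [→-rule on 3 (branches; this branch)]
5. p1, v   [∨-rule on 4 (branches; this branch)]
Accessibility: uRu, uRv, vRu, vRv

Satisfiable (open branch found)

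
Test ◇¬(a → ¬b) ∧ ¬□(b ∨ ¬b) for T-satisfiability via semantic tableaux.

Unsatisfiable

1. ◇¬(a → ¬b) ∧ ¬□(b ∨ ¬b), w0
2. ◇¬(a → ¬b), w0   [∧-rule on 1]
3. ¬□(b ∨ ¬b), w0   [∧-rule on 1]
4. ¬(a → ¬b), w1   [◇-rule on 2: fresh world w1, w0Rw1]
5. a, w1   [¬→-rule on 4]
6. b, w1   [¬→-rule on 4]
7. ¬(b ∨ ¬b), w2   [¬□-rule on 3: fresh world w2, w0Rw2]
8. ¬b, w2   [¬∨-rule on 7]
9. b, w2   [¬∨-rule on 7]
Accessibility: w0Rw0, w0Rw1, w0Rw2, w1Rw1, w2Rw2
Branch closes: b and ¬b both at w2.
All branches of the tableau close; one closing branch shown above.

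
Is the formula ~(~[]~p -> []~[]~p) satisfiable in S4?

1. ~(~[]~p -> []~[]~p), u
2. ~[]~p, u
3. ~[]~[]~p, u
4. p, v
5. []~p, w
6. ~p, w
Accessibility: uRu, uRv, uRw, vRv, wRw

Satisfiable (open branch found)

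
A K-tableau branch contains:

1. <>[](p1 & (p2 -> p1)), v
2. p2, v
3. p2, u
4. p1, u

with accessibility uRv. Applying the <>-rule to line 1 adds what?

a fresh world w with vRw, and [](p1 & (p2 -> p1)) at w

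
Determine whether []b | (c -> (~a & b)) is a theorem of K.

Tableau for the negation ~([]b | (c -> (~a & b))):
1. ~([]b | (c -> (~a & b))), 0
2. ~[]b, 0
3. ~(c -> (~a & b)), 0
4. c, 0
5. ~(~a & b), 0
6. ~b, 0
7. ~b, 1
Accessibility: 0R1
The negation has an open branch (countermodel exists).

No, not valid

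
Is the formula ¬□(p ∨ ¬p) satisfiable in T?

1. ¬□(p ∨ ¬p), w0
2. ¬(p ∨ ¬p), w1
3. ¬p, w1
4. p, w1
Accessibility: w0Rw0, w0Rw1, w1Rw1
Branch closes: p and ¬p both at w1.
All branches of the tableau close; one closing branch shown above.

No, unsatisfiable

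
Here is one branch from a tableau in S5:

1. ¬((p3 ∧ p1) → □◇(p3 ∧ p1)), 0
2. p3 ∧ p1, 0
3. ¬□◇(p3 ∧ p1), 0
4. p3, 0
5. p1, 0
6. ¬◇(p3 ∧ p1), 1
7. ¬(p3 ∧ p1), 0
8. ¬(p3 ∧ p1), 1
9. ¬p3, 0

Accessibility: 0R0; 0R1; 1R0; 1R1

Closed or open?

Yes, closed

Both p3 and ¬p3 appear at 0.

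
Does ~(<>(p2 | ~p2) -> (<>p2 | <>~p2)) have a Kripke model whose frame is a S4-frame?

Unsatisfiable

1. ~(<>(p2 | ~p2) -> (<>p2 | <>~p2)), 0
2. <>(p2 | ~p2), 0
3. ~(<>p2 | <>~p2), 0
4. ~<>p2, 0
5. ~<>~p2, 0
6. ~p2, 0
7. p2, 0
Accessibility: 0R0
Branch closes: p2 and ~p2 both at 0.
All branches of the tableau close; one closing branch shown above.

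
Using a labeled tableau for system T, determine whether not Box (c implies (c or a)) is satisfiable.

1. not Box (c implies (c or a)), w0
2. not (c implies (c or a)), w1   [neg-Box-rule on 1: fresh world w1, w0Rw1]
3. c, w1   [neg-implies-rule on 2]
4. not (c or a), w1   [neg-implies-rule on 2]
5. not c, w1   [neg-or-rule on 4]
6. not a, w1   [neg-or-rule on 4]
Accessibility: w0Rw0, w0Rw1, w1Rw1
Branch closes: c and not c both at w1.
(One branch shown.) All branches close.

No, unsatisfiable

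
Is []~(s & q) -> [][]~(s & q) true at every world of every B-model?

Tableau for the negation ~([]~(s & q) -> [][]~(s & q)):
1. ~([]~(s & q) -> [][]~(s & q)), w0
2. []~(s & q), w0
3. ~[][]~(s & q), w0
4. ~(s & q), w0
5. ~q, w0
6. ~[]~(s & q), w1
7. ~(s & q), w1
8. ~q, w1
9. s & q, w2
10. s, w2
11. q, w2
Accessibility: w0Rw0, w0Rw1, w1Rw0, w1Rw1, w1Rw2, w2Rw1, w2Rw2
The negation has an open branch (countermodel exists).

Not valid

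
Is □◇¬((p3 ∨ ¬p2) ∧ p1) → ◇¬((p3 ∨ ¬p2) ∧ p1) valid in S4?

Tableau for the negation ¬(□◇¬((p3 ∨ ¬p2) ∧ p1) → ◇¬((p3 ∨ ¬p2) ∧ p1)):
1. ¬(□◇¬((p3 ∨ ¬p2) ∧ p1) → ◇¬((p3 ∨ ¬p2) ∧ p1)), 0
2. □◇¬((p3 ∨ ¬p2) ∧ p1), 0
3. ¬◇¬((p3 ∨ ¬p2) ∧ p1), 0
4. ◇¬((p3 ∨ ¬p2) ∧ p1), 0
5. (p3 ∨ ¬p2) ∧ p1, 0
6. p3 ∨ ¬p2, 0
7. p1, 0
8. ¬p2, 0
9. ¬((p3 ∨ ¬p2) ∧ p1), 1
10. ◇¬((p3 ∨ ¬p2) ∧ p1), 1
11. (p3 ∨ ¬p2) ∧ p1, 1
12. p3 ∨ ¬p2, 1
13. p1, 1
14. ¬(p3 ∨ ¬p2), 1
15. ¬p3, 1
16. p2, 1
17. ¬p2, 1
Accessibility: 0R0, 0R1, 1R1
Branch closes: p2 and ¬p2 both at 1.
All branches of the negation close; one closing branch shown above.

Valid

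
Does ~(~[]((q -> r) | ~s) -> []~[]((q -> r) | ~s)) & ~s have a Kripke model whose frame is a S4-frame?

Satisfiable (open branch found)

1. ~(~[]((q -> r) | ~s) -> []~[]((q -> r) | ~s)) & ~s, w0
2. ~(~[]((q -> r) | ~s) -> []~[]((q -> r) | ~s)), w0   [&-rule on 1]
3. ~s, w0   [&-rule on 1]
4. ~[]((q -> r) | ~s), w0   [~->-rule on 2]
5. ~[]~[]((q -> r) | ~s), w0   [~->-rule on 2]
6. ~((q -> r) | ~s), w1   [~[]-rule on 4: fresh world w1, w0Rw1]
7. ~(q -> r), w1   [~|-rule on 6]
8. s, w1   [~|-rule on 6]
9. q, w1   [~->-rule on 7]
10. ~r, w1   [~->-rule on 7]
11. []((q -> r) | ~s), w2   [~[]-rule on 5: fresh world w2, w0Rw2]
12. (q -> r) | ~s, w2   [[]-rule on 11 via w2Rw2]
13. ~s, w2   [|-rule on 12 (branches; this branch)]
Accessibility: w0Rw0, w0Rw1, w0Rw2, w1Rw1, w2Rw2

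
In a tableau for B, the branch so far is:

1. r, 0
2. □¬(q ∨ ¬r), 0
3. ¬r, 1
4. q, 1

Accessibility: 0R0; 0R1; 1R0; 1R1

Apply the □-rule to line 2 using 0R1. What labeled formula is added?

¬(q ∨ ¬r), 1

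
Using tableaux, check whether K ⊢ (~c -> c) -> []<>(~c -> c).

No, not valid

Tableau for the negation ~((~c -> c) -> []<>(~c -> c)):
1. ~((~c -> c) -> []<>(~c -> c)), u
2. ~c -> c, u
3. ~[]<>(~c -> c), u
4. c, u
5. ~<>(~c -> c), v
Accessibility: uRv
The negation has an open branch (countermodel exists).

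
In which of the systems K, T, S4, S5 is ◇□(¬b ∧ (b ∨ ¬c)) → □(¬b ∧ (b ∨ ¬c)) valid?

S5

S5-tableau for the negation ¬(◇□(¬b ∧ (b ∨ ¬c)) → □(¬b ∧ (b ∨ ¬c))):
1. ¬(◇□(¬b ∧ (b ∨ ¬c)) → □(¬b ∧ (b ∨ ¬c))), w0
2. ◇□(¬b ∧ (b ∨ ¬c)), w0
3. ¬□(¬b ∧ (b ∨ ¬c)), w0
4. □(¬b ∧ (b ∨ ¬c)), w1
5. ¬b ∧ (b ∨ ¬c), w0
6. ¬b, w0
7. b ∨ ¬c, w0
8. ¬b ∧ (b ∨ ¬c), w1
9. ¬b, w1
10. b ∨ ¬c, w1
11. ¬c, w0
12. ¬c, w1
13. ¬(¬b ∧ (b ∨ ¬c)), w2
14. ¬b ∧ (b ∨ ¬c), w2
15. ¬b, w2
16. b ∨ ¬c, w2
17. ¬(b ∨ ¬c), w2
18. c, w2
19. ¬c, w2
Accessibility: w0Rw0, w0Rw1, w0Rw2, w1Rw0, w1Rw1, w1Rw2, w2Rw0, w2Rw1, w2Rw2
Branch closes: c and ¬c both at w2.
Every branch closes (one shown): valid in S5.
S4-tableau for the negation ¬(◇□(¬b ∧ (b ∨ ¬c)) → □(¬b ∧ (b ∨ ¬c))):
1. ¬(◇□(¬b ∧ (b ∨ ¬c)) → □(¬b ∧ (b ∨ ¬c))), w0
2. ◇□(¬b ∧ (b ∨ ¬c)), w0
3. ¬□(¬b ∧ (b ∨ ¬c)), w0
4. □(¬b ∧ (b ∨ ¬c)), w1
5. ¬b ∧ (b ∨ ¬c), w1
6. ¬b, w1
7. b ∨ ¬c, w1
8. ¬c, w1
9. ¬(¬b ∧ (b ∨ ¬c)), w2
10. ¬(b ∨ ¬c), w2
11. ¬b, w2
12. c, w2
Accessibility: w0Rw0, w0Rw1, w0Rw2, w1Rw1, w2Rw2
Complete open branch: countermodel on an S4-frame, so not valid in S4, nor in K, T (the same frame is also a K-frame and a T-frame).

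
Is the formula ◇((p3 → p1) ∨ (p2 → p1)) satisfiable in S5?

Satisfiable (open branch found)

1. ◇((p3 → p1) ∨ (p2 → p1)), 0
2. (p3 → p1) ∨ (p2 → p1), 1
3. p2 → p1, 1
4. p1, 1
Accessibility: 0R0, 0R1, 1R0, 1R1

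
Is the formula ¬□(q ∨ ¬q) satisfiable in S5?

Unsatisfiable (every branch closes)

1. ¬□(q ∨ ¬q), u
2. ¬(q ∨ ¬q), v
3. ¬q, v
4. q, v
Accessibility: uRu, uRv, vRu, vRv
Branch closes: q and ¬q both at v.
(One branch shown.) All branches close.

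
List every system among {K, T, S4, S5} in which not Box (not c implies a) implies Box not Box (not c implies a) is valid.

S4-tableau for the negation not (not Box (not c implies a) implies Box not Box (not c implies a)):
1. not (not Box (not c implies a) implies Box not Box (not c implies a)), u
2. not Box (not c implies a), u   [neg-implies-rule on 1]
3. not Box not Box (not c implies a), u   [neg-implies-rule on 1]
4. not (not c implies a), v   [neg-Box-rule on 2: fresh world v, uRv]
5. not c, v   [neg-implies-rule on 4]
6. not a, v   [neg-implies-rule on 4]
7. Box (not c implies a), w   [neg-Box-rule on 3: fresh world w, uRw]
8. not c implies a, w   [Box-rule on 7 via wRw]
9. a, w   [implies-rule on 8 (branches; this branch)]
Accessibility: uRu, uRv, uRw, vRv, wRw
Complete open branch: countermodel on an S4-frame, so not valid in S4, nor in K, T (the same frame is also a K-frame and a T-frame).
S5-tableau for the negation not (not Box (not c implies a) implies Box not Box (not c implies a)):
1. not (not Box (not c implies a) implies Box not Box (not c implies a)), u
2. not Box (not c implies a), u   [neg-implies-rule on 1]
3. not Box not Box (not c implies a), u   [neg-implies-rule on 1]
4. not (not c implies a), v   [neg-Box-rule on 2: fresh world v, uRv]
5. not c, v   [neg-implies-rule on 4]
6. not a, v   [neg-implies-rule on 4]
7. Box (not c implies a), w   [neg-Box-rule on 3: fresh world w, uRw]
8. not c implies a, u   [Box-rule on 7 via wRu]
9. not c implies a, v   [Box-rule on 7 via wRv]
10. not c implies a, w   [Box-rule on 7 via wRw]
11. a, u   [implies-rule on 8 (branches; this branch)]
12. a, v   [implies-rule on 9 (branches; this branch)]
Accessibility: uRu, uRv, uRw, vRu, vRv, vRw, wRu, wRv, wRw
Branch closes: a and not a both at v.
Every branch closes (one shown): valid in S5.

S5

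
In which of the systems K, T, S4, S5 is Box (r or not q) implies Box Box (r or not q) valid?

S4, S5

S4-tableau for the negation not (Box (r or not q) implies Box Box (r or not q)):
1. not (Box (r or not q) implies Box Box (r or not q)), w0
2. Box (r or not q), w0
3. not Box Box (r or not q), w0
4. r or not q, w0
5. not q, w0
6. not Box (r or not q), w1
7. r or not q, w1
8. not q, w1
9. not (r or not q), w2
10. not r, w2
11. q, w2
12. r or not q, w2
13. not q, w2
Accessibility: w0Rw0, w0Rw1, w0Rw2, w1Rw1, w1Rw2, w2Rw2
Branch closes: q and not q both at w2.
Every branch closes (one shown): valid in S4, hence also in S5 (every theorem of S4 is a theorem of S5).
T-tableau for the negation not (Box (r or not q) implies Box Box (r or not q)):
1. not (Box (r or not q) implies Box Box (r or not q)), w0
2. Box (r or not q), w0
3. not Box Box (r or not q), w0
4. r or not q, w0
5. not q, w0
6. not Box (r or not q), w1
7. r or not q, w1
8. not q, w1
9. not (r or not q), w2
10. not r, w2
11. q, w2
Accessibility: w0Rw0, w0Rw1, w1Rw1, w1Rw2, w2Rw2
Complete open branch: countermodel on a T-frame, so not valid in T, nor in K (the same frame is also a K-frame).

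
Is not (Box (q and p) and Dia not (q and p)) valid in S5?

Tableau for the negation Box (q and p) and Dia not (q and p):
1. Box (q and p) and Dia not (q and p), u
2. Box (q and p), u   [and-rule on 1]
3. Dia not (q and p), u   [and-rule on 1]
4. q and p, u   [Box-rule on 2 via uRu]
5. q, u   [and-rule on 4]
6. p, u   [and-rule on 4]
7. not (q and p), v   [Dia-rule on 3: fresh world v, uRv]
8. q and p, v   [Box-rule on 2 via uRv]
9. q, v   [and-rule on 8]
10. p, v   [and-rule on 8]
11. not p, v   [neg-and-rule on 7 (branches; this branch)]
Accessibility: uRu, uRv, vRu, vRv
Branch closes: p and not p both at v.
All branches of the negation close; one closing branch shown above.

Valid in S5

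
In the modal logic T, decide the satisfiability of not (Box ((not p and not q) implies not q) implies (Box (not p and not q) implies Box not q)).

1. not (Box ((not p and not q) implies not q) implies (Box (not p and not q) implies Box not q)), w0
2. Box ((not p and not q) implies not q), w0
3. not (Box (not p and not q) implies Box not q), w0
4. Box (not p and not q), w0
5. not Box not q, w0
6. (not p and not q) implies not q, w0
7. not p and not q, w0
8. not p, w0
9. not q, w0
10. q, w1
11. (not p and not q) implies not q, w1
12. not p and not q, w1
13. not p, w1
14. not q, w1
Accessibility: w0Rw0, w0Rw1, w1Rw1
Branch closes: q and not q both at w1.
All branches of the tableau close; one closing branch shown above.

Unsatisfiable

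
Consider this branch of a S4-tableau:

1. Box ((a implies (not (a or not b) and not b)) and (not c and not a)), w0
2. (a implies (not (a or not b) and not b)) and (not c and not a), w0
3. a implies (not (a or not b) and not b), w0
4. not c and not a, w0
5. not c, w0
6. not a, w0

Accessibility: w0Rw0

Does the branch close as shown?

No world carries both an atom and its negation.

Open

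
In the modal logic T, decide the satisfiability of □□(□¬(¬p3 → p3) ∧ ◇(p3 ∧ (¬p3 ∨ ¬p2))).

Unsatisfiable

1. □□(□¬(¬p3 → p3) ∧ ◇(p3 ∧ (¬p3 ∨ ¬p2))), u
2. □(□¬(¬p3 → p3) ∧ ◇(p3 ∧ (¬p3 ∨ ¬p2))), u
3. □¬(¬p3 → p3) ∧ ◇(p3 ∧ (¬p3 ∨ ¬p2)), u
4. □¬(¬p3 → p3), u
5. ◇(p3 ∧ (¬p3 ∨ ¬p2)), u
6. ¬(¬p3 → p3), u
7. ¬p3, u
8. p3 ∧ (¬p3 ∨ ¬p2), v
9. p3, v
10. ¬p3 ∨ ¬p2, v
11. □(□¬(¬p3 → p3) ∧ ◇(p3 ∧ (¬p3 ∨ ¬p2))), v
12. □¬(¬p3 → p3) ∧ ◇(p3 ∧ (¬p3 ∨ ¬p2)), v
13. □¬(¬p3 → p3), v
14. ◇(p3 ∧ (¬p3 ∨ ¬p2)), v
15. ¬(¬p3 → p3), v
16. ¬p3, v
Accessibility: uRu, uRv, vRv
Branch closes: p3 and ¬p3 both at v.
Every branch closes; the branch above is one of them.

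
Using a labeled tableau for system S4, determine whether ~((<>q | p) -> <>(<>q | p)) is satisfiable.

1. ~((<>q | p) -> <>(<>q | p)), 0
2. <>q | p, 0
3. ~<>(<>q | p), 0
4. ~(<>q | p), 0
5. ~<>q, 0
6. ~p, 0
7. ~q, 0
8. <>q, 0
9. q, 1
10. ~(<>q | p), 1
11. ~<>q, 1
12. ~p, 1
13. ~q, 1
Accessibility: 0R0, 0R1, 1R1
Branch closes: q and ~q both at 1.
Every branch closes; the branch above is one of them.

Unsatisfiable (every branch closes)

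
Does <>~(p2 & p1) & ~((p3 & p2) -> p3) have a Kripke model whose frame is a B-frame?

1. <>~(p2 & p1) & ~((p3 & p2) -> p3), 0
2. <>~(p2 & p1), 0
3. ~((p3 & p2) -> p3), 0
4. p3 & p2, 0
5. ~p3, 0
6. p3, 0
7. p2, 0
Accessibility: 0R0
Branch closes: p3 and ~p3 both at 0.
Every branch closes; the branch above is one of them.

Unsatisfiable (every branch closes)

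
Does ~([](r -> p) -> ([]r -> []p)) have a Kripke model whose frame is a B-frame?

Unsatisfiable

1. ~([](r -> p) -> ([]r -> []p)), w0
2. [](r -> p), w0   [~->-rule on 1]
3. ~([]r -> []p), w0   [~->-rule on 1]
4. []r, w0   [~->-rule on 3]
5. ~[]p, w0   [~->-rule on 3]
6. r -> p, w0   [[]-rule on 2 via w0Rw0]
7. r, w0   [[]-rule on 4 via w0Rw0]
8. p, w0   [->-rule on 6 (branches; this branch)]
9. ~p, w1   [~[]-rule on 5: fresh world w1, w0Rw1]
10. r -> p, w1   [[]-rule on 2 via w0Rw1]
11. r, w1   [[]-rule on 4 via w0Rw1]
12. p, w1   [->-rule on 10 (branches; this branch)]
Accessibility: w0Rw0, w0Rw1, w1Rw0, w1Rw1
Branch closes: p and ~p both at w1.
Every branch closes; the branch above is one of them.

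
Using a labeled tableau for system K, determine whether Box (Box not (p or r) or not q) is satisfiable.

Satisfiable (open branch found)

1. Box (Box not (p or r) or not q), u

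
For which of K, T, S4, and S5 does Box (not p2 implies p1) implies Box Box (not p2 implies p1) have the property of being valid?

S4, S5

S4-tableau for the negation not (Box (not p2 implies p1) implies Box Box (not p2 implies p1)):
1. not (Box (not p2 implies p1) implies Box Box (not p2 implies p1)), 0
2. Box (not p2 implies p1), 0   [neg-implies-rule on 1]
3. not Box Box (not p2 implies p1), 0   [neg-implies-rule on 1]
4. not p2 implies p1, 0   [Box-rule on 2 via 0R0]
5. p1, 0   [implies-rule on 4 (branches; this branch)]
6. not Box (not p2 implies p1), 1   [neg-Box-rule on 3: fresh world 1, 0R1]
7. not p2 implies p1, 1   [Box-rule on 2 via 0R1]
8. p1, 1   [implies-rule on 7 (branches; this branch)]
9. not (not p2 implies p1), 2   [neg-Box-rule on 6: fresh world 2, 1R2]
10. not p2, 2   [neg-implies-rule on 9]
11. not p1, 2   [neg-implies-rule on 9]
12. not p2 implies p1, 2   [Box-rule on 2 via 0R2]
13. p1, 2   [implies-rule on 12 (branches; this branch)]
Accessibility: 0R0, 0R1, 0R2, 1R1, 1R2, 2R2
Branch closes: p1 and not p1 both at 2.
Every branch closes (one shown): valid in S4, hence also in S5 (every theorem of S4 is a theorem of S5).
T-tableau for the negation not (Box (not p2 implies p1) implies Box Box (not p2 implies p1)):
1. not (Box (not p2 implies p1) implies Box Box (not p2 implies p1)), 0
2. Box (not p2 implies p1), 0   [neg-implies-rule on 1]
3. not Box Box (not p2 implies p1), 0   [neg-implies-rule on 1]
4. not p2 implies p1, 0   [Box-rule on 2 via 0R0]
5. p1, 0   [implies-rule on 4 (branches; this branch)]
6. not Box (not p2 implies p1), 1   [neg-Box-rule on 3: fresh world 1, 0R1]
7. not p2 implies p1, 1   [Box-rule on 2 via 0R1]
8. p1, 1   [implies-rule on 7 (branches; this branch)]
9. not (not p2 implies p1), 2   [neg-Box-rule on 6: fresh world 2, 1R2]
10. not p2, 2   [neg-implies-rule on 9]
11. not p1, 2   [neg-implies-rule on 9]
Accessibility: 0R0, 0R1, 1R1, 1R2, 2R2
Complete open branch: countermodel on a T-frame, so not valid in T, nor in K (the same frame is also a K-frame).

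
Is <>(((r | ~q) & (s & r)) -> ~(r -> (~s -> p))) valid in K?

Invalid (countermodel exists)

Tableau for the negation ~<>(((r | ~q) & (s & r)) -> ~(r -> (~s -> p))):
1. ~<>(((r | ~q) & (s & r)) -> ~(r -> (~s -> p))), 0
The negation has an open branch (countermodel exists).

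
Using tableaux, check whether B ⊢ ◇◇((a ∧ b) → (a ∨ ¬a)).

Valid in B

Tableau for the negation ¬◇◇((a ∧ b) → (a ∨ ¬a)):
1. ¬◇◇((a ∧ b) → (a ∨ ¬a)), w0
2. ¬◇((a ∧ b) → (a ∨ ¬a)), w0
3. ¬((a ∧ b) → (a ∨ ¬a)), w0
4. a ∧ b, w0
5. ¬(a ∨ ¬a), w0
6. a, w0
7. b, w0
8. ¬a, w0
Accessibility: w0Rw0
Branch closes: a and ¬a both at w0.
Every branch of the negation's tableau closes; the branch above is one of them.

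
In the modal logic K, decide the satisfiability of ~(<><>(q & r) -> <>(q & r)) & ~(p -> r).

1. ~(<><>(q & r) -> <>(q & r)) & ~(p -> r), 0
2. ~(<><>(q & r) -> <>(q & r)), 0
3. ~(p -> r), 0
4. <><>(q & r), 0
5. ~<>(q & r), 0
6. p, 0
7. ~r, 0
8. <>(q & r), 1
9. ~(q & r), 1
10. ~r, 1
11. q & r, 2
12. q, 2
13. r, 2
Accessibility: 0R1, 1R2

Satisfiable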